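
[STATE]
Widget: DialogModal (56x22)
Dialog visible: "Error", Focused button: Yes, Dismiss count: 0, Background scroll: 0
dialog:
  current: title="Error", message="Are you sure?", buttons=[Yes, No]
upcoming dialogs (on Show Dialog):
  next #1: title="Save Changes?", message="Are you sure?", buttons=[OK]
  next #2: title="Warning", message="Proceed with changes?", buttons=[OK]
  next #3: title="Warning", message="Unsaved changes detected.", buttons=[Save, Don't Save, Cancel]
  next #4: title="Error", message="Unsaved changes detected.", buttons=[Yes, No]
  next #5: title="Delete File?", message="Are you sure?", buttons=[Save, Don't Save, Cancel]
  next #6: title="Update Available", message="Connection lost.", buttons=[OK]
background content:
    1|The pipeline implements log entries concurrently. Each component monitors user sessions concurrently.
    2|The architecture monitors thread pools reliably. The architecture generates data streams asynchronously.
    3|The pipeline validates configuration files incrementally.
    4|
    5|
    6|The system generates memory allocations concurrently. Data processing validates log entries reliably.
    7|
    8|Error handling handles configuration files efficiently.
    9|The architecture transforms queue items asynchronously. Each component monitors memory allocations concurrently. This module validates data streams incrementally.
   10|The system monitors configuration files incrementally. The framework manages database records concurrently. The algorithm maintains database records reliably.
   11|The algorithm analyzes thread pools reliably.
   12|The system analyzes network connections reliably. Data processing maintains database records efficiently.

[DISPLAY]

The pipeline implements log entries concurrently. Each c
The architecture monitors thread pools reliably. The arc
The pipeline validates configuration files incrementally
                                                        
                                                        
The system generates memory allocations concurrently. Da
                                                        
Error handling handles configuration files efficiently. 
The architecture tr┌───────────────┐ems asynchronously. 
The system monitors│     Error     │les incrementally. T
The algorithm analy│ Are you sure? │reliably.           
The system analyzes│   [Yes]  No   │ons reliably. Data p
                   └───────────────┘                    
                                                        
                                                        
                                                        
                                                        
                                                        
                                                        
                                                        
                                                        
                                                        


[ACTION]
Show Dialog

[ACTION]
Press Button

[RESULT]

The pipeline implements log entries concurrently. Each c
The architecture monitors thread pools reliably. The arc
The pipeline validates configuration files incrementally
                                                        
                                                        
The system generates memory allocations concurrently. Da
                                                        
Error handling handles configuration files efficiently. 
The architecture transforms queue items asynchronously. 
The system monitors configuration files incrementally. T
The algorithm analyzes thread pools reliably.           
The system analyzes network connections reliably. Data p
                                                        
                                                        
                                                        
                                                        
                                                        
                                                        
                                                        
                                                        
                                                        
                                                        


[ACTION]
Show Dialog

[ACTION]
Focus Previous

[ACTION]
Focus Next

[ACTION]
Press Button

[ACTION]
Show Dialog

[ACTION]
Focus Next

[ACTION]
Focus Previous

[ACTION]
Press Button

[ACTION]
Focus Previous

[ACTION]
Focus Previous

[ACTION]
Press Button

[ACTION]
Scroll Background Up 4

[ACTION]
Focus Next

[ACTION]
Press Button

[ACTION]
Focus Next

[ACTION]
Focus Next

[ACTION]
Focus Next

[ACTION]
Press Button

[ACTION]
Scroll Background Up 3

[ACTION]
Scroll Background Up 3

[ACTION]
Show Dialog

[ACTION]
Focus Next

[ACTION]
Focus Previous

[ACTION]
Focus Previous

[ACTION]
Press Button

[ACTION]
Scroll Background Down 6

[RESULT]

                                                        
Error handling handles configuration files efficiently. 
The architecture transforms queue items asynchronously. 
The system monitors configuration files incrementally. T
The algorithm analyzes thread pools reliably.           
The system analyzes network connections reliably. Data p
                                                        
                                                        
                                                        
                                                        
                                                        
                                                        
                                                        
                                                        
                                                        
                                                        
                                                        
                                                        
                                                        
                                                        
                                                        
                                                        


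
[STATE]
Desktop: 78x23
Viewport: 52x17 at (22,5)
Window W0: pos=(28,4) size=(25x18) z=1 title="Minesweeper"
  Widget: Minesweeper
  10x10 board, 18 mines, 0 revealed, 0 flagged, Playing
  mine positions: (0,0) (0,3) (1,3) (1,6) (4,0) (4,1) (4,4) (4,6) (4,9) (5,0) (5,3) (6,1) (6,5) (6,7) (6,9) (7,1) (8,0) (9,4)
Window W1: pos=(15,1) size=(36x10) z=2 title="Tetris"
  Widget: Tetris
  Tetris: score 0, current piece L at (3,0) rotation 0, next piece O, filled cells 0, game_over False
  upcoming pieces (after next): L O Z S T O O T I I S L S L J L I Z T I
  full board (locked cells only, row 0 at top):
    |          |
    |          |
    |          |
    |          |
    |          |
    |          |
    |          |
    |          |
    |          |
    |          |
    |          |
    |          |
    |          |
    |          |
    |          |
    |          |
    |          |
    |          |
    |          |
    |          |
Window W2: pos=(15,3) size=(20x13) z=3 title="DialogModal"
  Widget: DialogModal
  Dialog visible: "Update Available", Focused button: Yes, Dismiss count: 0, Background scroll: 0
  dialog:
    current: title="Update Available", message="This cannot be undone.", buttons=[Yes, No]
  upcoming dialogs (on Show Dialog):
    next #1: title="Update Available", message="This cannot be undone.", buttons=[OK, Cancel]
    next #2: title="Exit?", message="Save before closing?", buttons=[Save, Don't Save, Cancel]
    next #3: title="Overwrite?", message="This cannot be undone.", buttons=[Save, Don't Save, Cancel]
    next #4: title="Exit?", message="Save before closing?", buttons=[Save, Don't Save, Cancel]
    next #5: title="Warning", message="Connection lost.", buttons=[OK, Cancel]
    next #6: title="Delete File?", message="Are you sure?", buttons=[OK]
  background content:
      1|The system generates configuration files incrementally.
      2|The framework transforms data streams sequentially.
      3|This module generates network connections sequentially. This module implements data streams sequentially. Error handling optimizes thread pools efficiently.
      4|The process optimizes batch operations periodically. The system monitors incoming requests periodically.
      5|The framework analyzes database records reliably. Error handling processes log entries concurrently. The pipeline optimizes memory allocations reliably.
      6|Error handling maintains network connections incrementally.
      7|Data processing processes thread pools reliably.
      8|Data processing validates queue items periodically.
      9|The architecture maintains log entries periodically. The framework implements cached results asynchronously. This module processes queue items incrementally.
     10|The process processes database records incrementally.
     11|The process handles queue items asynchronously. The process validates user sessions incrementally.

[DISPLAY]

────────────┨               ┃ ┃                     
stem generat┃               ┃─┨                     
amework tran┃               ┃ ┃                     
─────────┐ra┃               ┃ ┃                     
ate Avail│mi┃               ┃ ┃                     
s cannot │al┃━━━━━━━━━━━━━━━┛ ┃                     
es]  No  │ai┃■■■■             ┃                     
─────────┘pr┃■■■■             ┃                     
rocessing va┃■■■■             ┃                     
chitecture m┃■■■■             ┃                     
━━━━━━━━━━━━┛■■■■             ┃                     
      ┃■■■■■■■■■■             ┃                     
      ┃                       ┃                     
      ┃                       ┃                     
      ┃                       ┃                     
      ┃                       ┃                     
      ┗━━━━━━━━━━━━━━━━━━━━━━━┛                     


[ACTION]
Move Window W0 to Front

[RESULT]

──────┃ Minesweeper           ┃                     
stem g┠───────────────────────┨                     
amewor┃■■■■■■■■■■             ┃                     
──────┃■■■■■■■■■■             ┃                     
ate Av┃■■■■■■■■■■             ┃                     
s cann┃■■■■■■■■■■             ┃                     
es]  N┃■■■■■■■■■■             ┃                     
──────┃■■■■■■■■■■             ┃                     
rocess┃■■■■■■■■■■             ┃                     
chitec┃■■■■■■■■■■             ┃                     
━━━━━━┃■■■■■■■■■■             ┃                     
      ┃■■■■■■■■■■             ┃                     
      ┃                       ┃                     
      ┃                       ┃                     
      ┃                       ┃                     
      ┃                       ┃                     
      ┗━━━━━━━━━━━━━━━━━━━━━━━┛                     


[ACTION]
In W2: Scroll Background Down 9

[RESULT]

──────┃ Minesweeper           ┃                     
ocess ┠───────────────────────┨                     
ocess ┃■■■■■■■■■■             ┃                     
──────┃■■■■■■■■■■             ┃                     
ate Av┃■■■■■■■■■■             ┃                     
s cann┃■■■■■■■■■■             ┃                     
es]  N┃■■■■■■■■■■             ┃                     
──────┃■■■■■■■■■■             ┃                     
      ┃■■■■■■■■■■             ┃                     
      ┃■■■■■■■■■■             ┃                     
━━━━━━┃■■■■■■■■■■             ┃                     
      ┃■■■■■■■■■■             ┃                     
      ┃                       ┃                     
      ┃                       ┃                     
      ┃                       ┃                     
      ┃                       ┃                     
      ┗━━━━━━━━━━━━━━━━━━━━━━━┛                     


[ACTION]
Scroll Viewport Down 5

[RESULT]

ocess ┠───────────────────────┨                     
ocess ┃■■■■■■■■■■             ┃                     
──────┃■■■■■■■■■■             ┃                     
ate Av┃■■■■■■■■■■             ┃                     
s cann┃■■■■■■■■■■             ┃                     
es]  N┃■■■■■■■■■■             ┃                     
──────┃■■■■■■■■■■             ┃                     
      ┃■■■■■■■■■■             ┃                     
      ┃■■■■■■■■■■             ┃                     
━━━━━━┃■■■■■■■■■■             ┃                     
      ┃■■■■■■■■■■             ┃                     
      ┃                       ┃                     
      ┃                       ┃                     
      ┃                       ┃                     
      ┃                       ┃                     
      ┗━━━━━━━━━━━━━━━━━━━━━━━┛                     
                                                    


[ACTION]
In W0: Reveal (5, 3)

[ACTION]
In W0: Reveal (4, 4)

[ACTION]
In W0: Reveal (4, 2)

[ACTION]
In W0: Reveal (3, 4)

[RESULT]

ocess ┠───────────────────────┨                     
ocess ┃✹■■✹■■■■■■             ┃                     
──────┃■■■✹■■✹■■■             ┃                     
ate Av┃■■■■■■■■■■             ┃                     
s cann┃■■■■■■■■■■             ┃                     
es]  N┃✹✹■■✹■✹■■✹             ┃                     
──────┃✹■■✹■■■■■■             ┃                     
      ┃■✹■■■✹■✹■✹             ┃                     
      ┃■✹■■■■■■■■             ┃                     
━━━━━━┃✹■■■■■■■■■             ┃                     
      ┃■■■■✹■■■■■             ┃                     
      ┃                       ┃                     
      ┃                       ┃                     
      ┃                       ┃                     
      ┃                       ┃                     
      ┗━━━━━━━━━━━━━━━━━━━━━━━┛                     
                                                    


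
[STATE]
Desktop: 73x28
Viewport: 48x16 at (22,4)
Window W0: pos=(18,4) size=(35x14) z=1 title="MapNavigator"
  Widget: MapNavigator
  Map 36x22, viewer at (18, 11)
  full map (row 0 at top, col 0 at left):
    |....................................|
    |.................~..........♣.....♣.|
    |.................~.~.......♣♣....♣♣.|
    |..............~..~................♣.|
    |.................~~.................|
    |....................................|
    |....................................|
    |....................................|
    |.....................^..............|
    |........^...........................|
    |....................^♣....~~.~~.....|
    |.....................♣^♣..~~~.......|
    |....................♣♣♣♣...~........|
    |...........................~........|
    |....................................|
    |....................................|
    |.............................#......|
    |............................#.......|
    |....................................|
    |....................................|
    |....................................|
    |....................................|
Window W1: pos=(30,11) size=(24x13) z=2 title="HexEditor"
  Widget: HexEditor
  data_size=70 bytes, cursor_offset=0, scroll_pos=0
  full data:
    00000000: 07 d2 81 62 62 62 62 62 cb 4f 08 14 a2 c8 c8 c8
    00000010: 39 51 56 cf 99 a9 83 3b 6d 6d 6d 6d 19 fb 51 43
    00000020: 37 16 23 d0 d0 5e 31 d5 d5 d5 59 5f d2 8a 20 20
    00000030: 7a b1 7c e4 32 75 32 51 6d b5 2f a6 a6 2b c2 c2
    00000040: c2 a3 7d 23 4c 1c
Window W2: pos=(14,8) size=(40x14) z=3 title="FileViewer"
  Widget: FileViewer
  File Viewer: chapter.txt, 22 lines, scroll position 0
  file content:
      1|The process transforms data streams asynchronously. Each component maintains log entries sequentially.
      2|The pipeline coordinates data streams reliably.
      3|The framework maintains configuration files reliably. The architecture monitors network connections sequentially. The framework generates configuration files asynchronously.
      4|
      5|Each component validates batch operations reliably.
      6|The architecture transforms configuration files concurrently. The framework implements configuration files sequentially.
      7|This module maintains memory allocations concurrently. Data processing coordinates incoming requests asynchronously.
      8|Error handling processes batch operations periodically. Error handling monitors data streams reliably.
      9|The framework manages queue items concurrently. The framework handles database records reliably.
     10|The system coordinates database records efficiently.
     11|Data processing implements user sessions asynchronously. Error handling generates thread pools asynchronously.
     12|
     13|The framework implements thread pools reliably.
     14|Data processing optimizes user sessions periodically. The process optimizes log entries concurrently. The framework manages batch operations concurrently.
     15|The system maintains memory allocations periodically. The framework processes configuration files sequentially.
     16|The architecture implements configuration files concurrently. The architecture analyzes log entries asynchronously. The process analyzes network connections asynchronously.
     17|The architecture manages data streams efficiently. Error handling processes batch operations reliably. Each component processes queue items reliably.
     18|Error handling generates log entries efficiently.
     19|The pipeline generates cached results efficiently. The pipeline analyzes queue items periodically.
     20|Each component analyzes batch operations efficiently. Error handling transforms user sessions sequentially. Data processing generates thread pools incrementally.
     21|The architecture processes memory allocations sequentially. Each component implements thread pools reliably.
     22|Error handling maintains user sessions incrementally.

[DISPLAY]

━━━━━━━━━━━━━━━━━━━━━━━━━━━━━━┓                 
pNavigator                    ┃                 
──────────────────────────────┨                 
..............................┃                 
━━━━━━━━━━━━━━━━━━━━━━━━━━━━━━━┓                
ewer                           ┃                
───────────────────────────────┨                
cess transforms data streams a▲┃                
eline coordinates data streams█┃                
mework maintains configuration░┃                
                              ░┃                
mponent validates batch operat░┃                
hitecture transforms configura░┃                
dule maintains memory allocati░┃                
andling processes batch operat░┃                
mework manages queue items con░┃                


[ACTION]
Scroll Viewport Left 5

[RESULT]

 ┏━━━━━━━━━━━━━━━━━━━━━━━━━━━━━━━━━┓            
 ┃ MapNavigator                    ┃            
 ┠─────────────────────────────────┨            
 ┃.................................┃            
━━━━━━━━━━━━━━━━━━━━━━━━━━━━━━━━━━━━┓           
ileViewer                           ┃           
────────────────────────────────────┨           
e process transforms data streams a▲┃           
e pipeline coordinates data streams█┃           
e framework maintains configuration░┃           
                                   ░┃           
ch component validates batch operat░┃           
e architecture transforms configura░┃           
is module maintains memory allocati░┃           
ror handling processes batch operat░┃           
e framework manages queue items con░┃           


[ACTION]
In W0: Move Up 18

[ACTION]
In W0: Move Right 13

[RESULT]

 ┏━━━━━━━━━━━━━━━━━━━━━━━━━━━━━━━━━┓            
 ┃ MapNavigator                    ┃            
 ┠─────────────────────────────────┨            
 ┃                                 ┃            
━━━━━━━━━━━━━━━━━━━━━━━━━━━━━━━━━━━━┓           
ileViewer                           ┃           
────────────────────────────────────┨           
e process transforms data streams a▲┃           
e pipeline coordinates data streams█┃           
e framework maintains configuration░┃           
                                   ░┃           
ch component validates batch operat░┃           
e architecture transforms configura░┃           
is module maintains memory allocati░┃           
ror handling processes batch operat░┃           
e framework manages queue items con░┃           


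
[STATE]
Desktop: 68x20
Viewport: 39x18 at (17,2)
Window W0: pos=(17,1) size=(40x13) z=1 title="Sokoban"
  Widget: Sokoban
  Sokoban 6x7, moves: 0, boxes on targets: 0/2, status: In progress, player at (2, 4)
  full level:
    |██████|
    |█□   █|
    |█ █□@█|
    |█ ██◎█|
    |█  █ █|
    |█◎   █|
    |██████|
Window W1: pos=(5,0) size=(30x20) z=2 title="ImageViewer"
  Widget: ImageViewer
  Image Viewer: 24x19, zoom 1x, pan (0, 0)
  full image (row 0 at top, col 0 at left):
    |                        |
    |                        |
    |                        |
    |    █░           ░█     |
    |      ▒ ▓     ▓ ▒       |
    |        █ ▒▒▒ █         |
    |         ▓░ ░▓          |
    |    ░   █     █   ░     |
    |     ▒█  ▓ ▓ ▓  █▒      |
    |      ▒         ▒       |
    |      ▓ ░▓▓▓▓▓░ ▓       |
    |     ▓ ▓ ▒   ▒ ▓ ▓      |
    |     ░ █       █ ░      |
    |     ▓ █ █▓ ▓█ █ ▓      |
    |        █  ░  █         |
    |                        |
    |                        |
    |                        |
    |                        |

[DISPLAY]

─────────────────┨                     
                 ┃─────────────────────
                 ┃                     
                 ┃                     
      ░█         ┃                     
   ▓ ▒           ┃                     
▒▒ █             ┃                     
 ░▓              ┃                     
   █   ░         ┃                     
▓ ▓  █▒          ┃                     
     ▒           ┃                     
▓▓▓░ ▓           ┃━━━━━━━━━━━━━━━━━━━━━
  ▒ ▓ ▓          ┃                     
    █ ░          ┃                     
 ▓█ █ ▓          ┃                     
░  █             ┃                     
                 ┃                     
━━━━━━━━━━━━━━━━━┛                     


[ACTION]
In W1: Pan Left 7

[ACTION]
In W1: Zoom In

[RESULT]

─────────────────┨                     
                 ┃─────────────────────
                 ┃                     
                 ┃                     
                 ┃                     
                 ┃                     
                 ┃                     
░                ┃                     
░                ┃                     
 ▒▒  ▓▓          ┃                     
 ▒▒  ▓▓          ┃                     
     ██  ▒▒▒▒▒▒  ┃━━━━━━━━━━━━━━━━━━━━━
     ██  ▒▒▒▒▒▒  ┃                     
       ▓▓░░  ░░▓▓┃                     
       ▓▓░░  ░░▓▓┃                     
     ██          ┃                     
     ██          ┃                     
━━━━━━━━━━━━━━━━━┛                     


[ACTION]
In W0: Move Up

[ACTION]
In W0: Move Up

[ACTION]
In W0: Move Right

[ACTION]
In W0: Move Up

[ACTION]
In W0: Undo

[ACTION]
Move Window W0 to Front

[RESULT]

┃ Sokoban                              
┠──────────────────────────────────────
┃██████                                
┃█□   █                                
┃█ █□@█                                
┃█ ██◎█                                
┃█  █ █                                
┃█◎   █                                
┃██████                                
┃Moves: 0  0/2                         
┃                                      
┗━━━━━━━━━━━━━━━━━━━━━━━━━━━━━━━━━━━━━━
     ██  ▒▒▒▒▒▒  ┃                     
       ▓▓░░  ░░▓▓┃                     
       ▓▓░░  ░░▓▓┃                     
     ██          ┃                     
     ██          ┃                     
━━━━━━━━━━━━━━━━━┛                     


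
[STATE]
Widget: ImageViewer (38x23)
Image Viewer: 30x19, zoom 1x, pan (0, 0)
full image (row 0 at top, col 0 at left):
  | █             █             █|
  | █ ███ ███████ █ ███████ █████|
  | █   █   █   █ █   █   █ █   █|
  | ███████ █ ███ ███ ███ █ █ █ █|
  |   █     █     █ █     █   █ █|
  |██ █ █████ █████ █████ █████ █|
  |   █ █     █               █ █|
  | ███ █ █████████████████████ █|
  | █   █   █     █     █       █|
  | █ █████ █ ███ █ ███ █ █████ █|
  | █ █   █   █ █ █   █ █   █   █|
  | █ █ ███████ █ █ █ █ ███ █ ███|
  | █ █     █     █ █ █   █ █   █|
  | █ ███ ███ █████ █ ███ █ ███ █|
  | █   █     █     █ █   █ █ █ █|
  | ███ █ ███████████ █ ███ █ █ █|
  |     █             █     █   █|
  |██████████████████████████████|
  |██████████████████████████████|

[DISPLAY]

 █             █             █        
 █ ███ ███████ █ ███████ █████        
 █   █   █   █ █   █   █ █   █        
 ███████ █ ███ ███ ███ █ █ █ █        
   █     █     █ █     █   █ █        
██ █ █████ █████ █████ █████ █        
   █ █     █               █ █        
 ███ █ █████████████████████ █        
 █   █   █     █     █       █        
 █ █████ █ ███ █ ███ █ █████ █        
 █ █   █   █ █ █   █ █   █   █        
 █ █ ███████ █ █ █ █ ███ █ ███        
 █ █     █     █ █ █   █ █   █        
 █ ███ ███ █████ █ ███ █ ███ █        
 █   █     █     █ █   █ █ █ █        
 ███ █ ███████████ █ ███ █ █ █        
     █             █     █   █        
██████████████████████████████        
██████████████████████████████        
                                      
                                      
                                      
                                      


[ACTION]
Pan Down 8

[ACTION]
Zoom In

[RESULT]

      ██          ██          ██  ██  
      ██          ██          ██  ██  
████  ██  ██████████  ██████████  ████
████  ██  ██████████  ██████████  ████
      ██  ██          ██              
      ██  ██          ██              
  ██████  ██  ████████████████████████
  ██████  ██  ████████████████████████
  ██      ██      ██          ██      
  ██      ██      ██          ██      
  ██  ██████████  ██  ██████  ██  ████
  ██  ██████████  ██  ██████  ██  ████
  ██  ██      ██      ██  ██  ██      
  ██  ██      ██      ██  ██  ██      
  ██  ██  ██████████████  ██  ██  ██  
  ██  ██  ██████████████  ██  ██  ██  
  ██  ██          ██          ██  ██  
  ██  ██          ██          ██  ██  
  ██  ██████  ██████  ██████████  ██  
  ██  ██████  ██████  ██████████  ██  
  ██      ██          ██          ██  
  ██      ██          ██          ██  
  ██████  ██  ██████████████████████  


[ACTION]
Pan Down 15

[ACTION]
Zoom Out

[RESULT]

                                      
                                      
                                      
                                      
                                      
                                      
                                      
                                      
                                      
                                      
                                      
                                      
                                      
                                      
                                      
                                      
                                      
                                      
                                      
                                      
                                      
                                      
                                      


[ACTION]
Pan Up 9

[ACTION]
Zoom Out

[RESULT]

 █   █     █     █ █   █ █ █ █        
 ███ █ ███████████ █ ███ █ █ █        
     █             █     █   █        
██████████████████████████████        
██████████████████████████████        
                                      
                                      
                                      
                                      
                                      
                                      
                                      
                                      
                                      
                                      
                                      
                                      
                                      
                                      
                                      
                                      
                                      
                                      


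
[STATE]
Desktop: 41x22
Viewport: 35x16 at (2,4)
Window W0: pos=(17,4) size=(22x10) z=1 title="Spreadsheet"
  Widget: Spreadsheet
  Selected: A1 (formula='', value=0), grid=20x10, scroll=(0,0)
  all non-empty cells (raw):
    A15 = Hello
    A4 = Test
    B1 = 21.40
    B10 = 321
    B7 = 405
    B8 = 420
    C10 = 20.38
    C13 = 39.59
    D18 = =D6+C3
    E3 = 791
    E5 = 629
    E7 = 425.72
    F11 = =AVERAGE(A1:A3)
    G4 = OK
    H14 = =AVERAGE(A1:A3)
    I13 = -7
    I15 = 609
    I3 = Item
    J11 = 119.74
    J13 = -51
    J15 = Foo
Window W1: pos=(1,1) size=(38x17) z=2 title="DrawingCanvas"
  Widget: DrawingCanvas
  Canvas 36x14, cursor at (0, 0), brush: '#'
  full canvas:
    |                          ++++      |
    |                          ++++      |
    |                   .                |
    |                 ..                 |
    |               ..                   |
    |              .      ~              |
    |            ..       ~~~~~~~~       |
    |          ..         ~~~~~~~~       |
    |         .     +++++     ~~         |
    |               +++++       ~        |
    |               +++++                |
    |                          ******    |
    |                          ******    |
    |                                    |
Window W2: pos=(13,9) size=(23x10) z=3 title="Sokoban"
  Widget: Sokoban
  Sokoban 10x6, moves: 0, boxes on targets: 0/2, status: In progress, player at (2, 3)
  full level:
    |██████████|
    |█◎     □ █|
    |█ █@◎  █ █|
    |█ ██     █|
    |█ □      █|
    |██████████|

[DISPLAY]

+                         ++++     
                          ++++     
                   .               
                 ..                
               ..                  
           ┏━━━━━━━━━━━━━━━━━━━━━┓ 
           ┃ Sokoban             ┃ 
          .┠─────────────────────┨ 
         . ┃██████████           ┃ 
           ┃█◎     □ █           ┃ 
           ┃█ █@◎  █ █           ┃ 
           ┃█ ██     █           ┃ 
           ┃█ □      █           ┃ 
━━━━━━━━━━━┃██████████           ┃━
           ┗━━━━━━━━━━━━━━━━━━━━━┛ 
                                   


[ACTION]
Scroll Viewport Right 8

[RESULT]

                      ++++      ┃  
                      ++++      ┃  
               .                ┃  
             ..                 ┃  
           ..                   ┃  
       ┏━━━━━━━━━━━━━━━━━━━━━┓  ┃  
       ┃ Sokoban             ┃  ┃  
      .┠─────────────────────┨  ┃  
     . ┃██████████           ┃  ┃  
       ┃█◎     □ █           ┃  ┃  
       ┃█ █@◎  █ █           ┃  ┃  
       ┃█ ██     █           ┃  ┃  
       ┃█ □      █           ┃  ┃  
━━━━━━━┃██████████           ┃━━┛  
       ┗━━━━━━━━━━━━━━━━━━━━━┛     
                                   


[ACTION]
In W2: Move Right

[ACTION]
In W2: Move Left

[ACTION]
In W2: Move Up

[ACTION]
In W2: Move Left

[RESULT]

                      ++++      ┃  
                      ++++      ┃  
               .                ┃  
             ..                 ┃  
           ..                   ┃  
       ┏━━━━━━━━━━━━━━━━━━━━━┓  ┃  
       ┃ Sokoban             ┃  ┃  
      .┠─────────────────────┨  ┃  
     . ┃██████████           ┃  ┃  
       ┃█◎@    □ █           ┃  ┃  
       ┃█ █ ◎  █ █           ┃  ┃  
       ┃█ ██     █           ┃  ┃  
       ┃█ □      █           ┃  ┃  
━━━━━━━┃██████████           ┃━━┛  
       ┗━━━━━━━━━━━━━━━━━━━━━┛     
                                   


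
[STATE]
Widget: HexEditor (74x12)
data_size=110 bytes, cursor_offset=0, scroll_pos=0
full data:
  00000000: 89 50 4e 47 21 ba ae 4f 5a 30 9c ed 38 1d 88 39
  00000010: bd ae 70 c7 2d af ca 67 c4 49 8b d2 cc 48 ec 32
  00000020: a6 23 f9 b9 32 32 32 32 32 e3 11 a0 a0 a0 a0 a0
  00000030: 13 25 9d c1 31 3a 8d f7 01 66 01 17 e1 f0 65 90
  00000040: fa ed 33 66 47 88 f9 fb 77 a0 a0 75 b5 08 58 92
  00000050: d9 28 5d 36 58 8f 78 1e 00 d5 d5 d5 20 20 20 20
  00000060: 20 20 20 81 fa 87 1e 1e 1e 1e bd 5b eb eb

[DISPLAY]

00000000  89 50 4e 47 21 ba ae 4f  5a 30 9c ed 38 1d 88 39  |.PNG!..OZ0..8
00000010  bd ae 70 c7 2d af ca 67  c4 49 8b d2 cc 48 ec 32  |..p.-..g.I...
00000020  a6 23 f9 b9 32 32 32 32  32 e3 11 a0 a0 a0 a0 a0  |.#..22222....
00000030  13 25 9d c1 31 3a 8d f7  01 66 01 17 e1 f0 65 90  |.%..1:...f...
00000040  fa ed 33 66 47 88 f9 fb  77 a0 a0 75 b5 08 58 92  |..3fG...w..u.
00000050  d9 28 5d 36 58 8f 78 1e  00 d5 d5 d5 20 20 20 20  |.(]6X.x..... 
00000060  20 20 20 81 fa 87 1e 1e  1e 1e bd 5b eb eb        |   ........[.
                                                                          
                                                                          
                                                                          
                                                                          
                                                                          


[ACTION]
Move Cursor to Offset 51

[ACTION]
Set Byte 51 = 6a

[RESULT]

00000000  89 50 4e 47 21 ba ae 4f  5a 30 9c ed 38 1d 88 39  |.PNG!..OZ0..8
00000010  bd ae 70 c7 2d af ca 67  c4 49 8b d2 cc 48 ec 32  |..p.-..g.I...
00000020  a6 23 f9 b9 32 32 32 32  32 e3 11 a0 a0 a0 a0 a0  |.#..22222....
00000030  13 25 9d 6A 31 3a 8d f7  01 66 01 17 e1 f0 65 90  |.%.j1:...f...
00000040  fa ed 33 66 47 88 f9 fb  77 a0 a0 75 b5 08 58 92  |..3fG...w..u.
00000050  d9 28 5d 36 58 8f 78 1e  00 d5 d5 d5 20 20 20 20  |.(]6X.x..... 
00000060  20 20 20 81 fa 87 1e 1e  1e 1e bd 5b eb eb        |   ........[.
                                                                          
                                                                          
                                                                          
                                                                          
                                                                          


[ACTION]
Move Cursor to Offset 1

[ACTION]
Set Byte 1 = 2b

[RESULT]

00000000  89 2B 4e 47 21 ba ae 4f  5a 30 9c ed 38 1d 88 39  |.+NG!..OZ0..8
00000010  bd ae 70 c7 2d af ca 67  c4 49 8b d2 cc 48 ec 32  |..p.-..g.I...
00000020  a6 23 f9 b9 32 32 32 32  32 e3 11 a0 a0 a0 a0 a0  |.#..22222....
00000030  13 25 9d 6a 31 3a 8d f7  01 66 01 17 e1 f0 65 90  |.%.j1:...f...
00000040  fa ed 33 66 47 88 f9 fb  77 a0 a0 75 b5 08 58 92  |..3fG...w..u.
00000050  d9 28 5d 36 58 8f 78 1e  00 d5 d5 d5 20 20 20 20  |.(]6X.x..... 
00000060  20 20 20 81 fa 87 1e 1e  1e 1e bd 5b eb eb        |   ........[.
                                                                          
                                                                          
                                                                          
                                                                          
                                                                          
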